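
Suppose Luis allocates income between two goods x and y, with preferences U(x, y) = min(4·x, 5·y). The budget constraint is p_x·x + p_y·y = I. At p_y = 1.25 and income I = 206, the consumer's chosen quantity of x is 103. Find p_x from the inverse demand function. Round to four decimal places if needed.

p_x = 1

Leontief preferences: the optimum is at the kink where x/5 = y/4, i.e. y = (4/5)·x.
Budget: p_x·x + p_y·(4/5)·x = I, so (5·p_x + 4·p_y)·x = 5·I.
Demand: x*(p_x,p_y,I) = 5·I/(5·p_x + 4·p_y), y* = 4·I/(5·p_x + 4·p_y).
Set x* = 103 in the demand function and solve for p_x: p_x = 1.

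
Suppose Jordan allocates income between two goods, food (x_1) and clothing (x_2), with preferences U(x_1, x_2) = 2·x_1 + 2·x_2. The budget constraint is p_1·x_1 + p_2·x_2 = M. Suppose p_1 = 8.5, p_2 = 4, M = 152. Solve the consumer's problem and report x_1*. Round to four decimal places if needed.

x_1* = 0

Perfect substitutes: compare marginal utility per dollar. 2/p_1 vs 2/p_2 → 0.2353 vs 0.5.
x_2 gives more utility per dollar, so spend all income on x_2: x_2* = M/p_2, x_1* = 0.
Numerically: x_1* = 0, x_2* = 38.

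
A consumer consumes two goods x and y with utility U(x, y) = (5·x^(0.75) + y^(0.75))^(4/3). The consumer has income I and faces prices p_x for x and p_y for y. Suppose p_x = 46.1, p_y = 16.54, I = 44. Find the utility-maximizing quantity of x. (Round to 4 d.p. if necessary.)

From the CES first-order condition, 5·(y/x)^(0.25) = p_x/p_y.
Solve for the ratio: y/x = [(1/5)·p_x/p_y]^(4).
Substitute y = (y/x)·x into the budget: x* = I/(p_x + p_y·(y/x)).
Numerically y/x = 0.096557, so x* = 44/(46.1 + 16.54·0.096557) = 0.9225.

x* = 0.9225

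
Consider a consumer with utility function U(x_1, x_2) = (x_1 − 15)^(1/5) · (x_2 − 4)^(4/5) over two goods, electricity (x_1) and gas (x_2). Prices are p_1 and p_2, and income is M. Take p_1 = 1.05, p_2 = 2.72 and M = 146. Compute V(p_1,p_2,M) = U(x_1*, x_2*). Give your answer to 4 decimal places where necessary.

V = 32.187

Discretionary income = 146 − 15·1.05 − 4·2.72 = 119.37; x_1* = 15 + 0.2·119.37/1.05 = 37.7371; x_2* = 4 + 0.8·119.37/2.72 = 39.1088.
Utility at the optimum: U(37.7371, 39.1088) = 32.187.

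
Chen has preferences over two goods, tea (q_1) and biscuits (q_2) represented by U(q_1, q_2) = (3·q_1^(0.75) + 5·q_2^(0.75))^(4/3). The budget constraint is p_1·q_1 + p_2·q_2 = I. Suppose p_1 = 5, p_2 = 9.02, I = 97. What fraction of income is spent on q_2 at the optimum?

MRS = MU_q_1/MU_q_2 = (3/5)·(q_2/q_1)^(0.25). Set equal to p_1/p_2.
Hence q_2/q_1 = ((5/3)·p_1/p_2)^(1/(0.25)), i.e. raised to the 4 power.
Substitute q_2 = (q_2/q_1)·q_1 into the budget: q_1* = I/(p_1 + p_2·(q_2/q_1)).
Numerically q_2/q_1 = 0.728532, so q_1* = 97/(5 + 9.02·0.728532) = 8.3828 and q_2* = 0.728532·8.3828 = 6.1071.
Expenditure on q_2: 9.02·6.1071 = 55.0862; share = 0.5679.

share on q_2 = 0.5679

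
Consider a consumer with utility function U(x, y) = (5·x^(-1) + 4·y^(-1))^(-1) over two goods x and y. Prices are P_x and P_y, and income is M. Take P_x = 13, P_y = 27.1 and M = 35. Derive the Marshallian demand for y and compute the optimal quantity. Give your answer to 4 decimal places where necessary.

y* = 0.7279

From the CES first-order condition, (5/4)·(y/x)^(2) = P_x/P_y.
Solve for the ratio: y/x = [(4/5)·P_x/P_y]^(0.5).
Substitute y = (y/x)·x into the budget: x* = M/(P_x + P_y·(y/x)).
Numerically y/x = 0.619487, so x* = 35/(13 + 27.1·0.619487) = 1.175 and y* = 0.619487·1.175 = 0.7279.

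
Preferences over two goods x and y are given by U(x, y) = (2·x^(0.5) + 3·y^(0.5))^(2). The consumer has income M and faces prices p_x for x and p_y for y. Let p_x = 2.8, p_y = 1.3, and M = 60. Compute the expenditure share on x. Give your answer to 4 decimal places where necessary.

share on x = 0.1711

MU_x ∝ 2·x^(-0.5), MU_y ∝ 3·y^(-0.5), so MRS = (2/3)·(y/x)^(0.5) = p_x/p_y.
Solve for the ratio: y/x = [(3/2)·p_x/p_y]^(2).
With the ratio pinned down, the budget gives x* = M/(p_x + p_y·(y/x)) and y* = (y/x)·x*.
Numerically y/x = 10.43787, so x* = 60/(2.8 + 1.3·10.43787) = 3.6654 and y* = 10.43787·3.6654 = 38.2591.
Expenditure on x: 2.8·3.6654 = 10.2632; share = 0.1711.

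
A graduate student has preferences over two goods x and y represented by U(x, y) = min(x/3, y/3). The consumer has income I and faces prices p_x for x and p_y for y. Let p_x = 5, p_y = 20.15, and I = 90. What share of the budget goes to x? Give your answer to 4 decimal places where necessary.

share on x = 0.1988

Leontief preferences: the optimum is at the kink where x/3 = y/3, i.e. y = x.
Budget: p_x·x + p_y·x = I, so (3·p_x + 3·p_y)·x = 3·I.
Demand: x*(p_x,p_y,I) = 3·I/(3·p_x + 3·p_y), y* = 3·I/(3·p_x + 3·p_y).
Here 3·5 + 3·20.15 = 75.45, giving x* = 3.5785 and y* = 3.5785.
Expenditure on x: 5·3.5785 = 17.8926; share = 0.1988.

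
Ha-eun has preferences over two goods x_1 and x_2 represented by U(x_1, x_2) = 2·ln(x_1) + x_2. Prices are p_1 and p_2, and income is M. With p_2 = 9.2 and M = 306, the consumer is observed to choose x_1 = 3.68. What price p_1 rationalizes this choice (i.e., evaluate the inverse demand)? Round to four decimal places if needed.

Set MRS = p_1/p_2: (2/x_1)/1 = p_1/p_2.
So x_1*(p_1,p_2) = 2·p_2/p_1, independent of income; and x_2* = (M − 2·p_2)/p_2.
Set x_1* = 3.68 in the demand function and solve for p_1: p_1 = 5.

p_1 = 5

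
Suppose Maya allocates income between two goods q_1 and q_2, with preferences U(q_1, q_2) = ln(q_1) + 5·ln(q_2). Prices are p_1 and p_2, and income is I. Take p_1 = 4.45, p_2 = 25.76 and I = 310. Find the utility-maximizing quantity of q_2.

q_2* = 10.0285

The MRS is (1/5)·q_2/q_1. Set MRS = p_1/p_2.
Rearranging, p_2·q_2 = 5·p_1·q_1. Substituting into the budget gives p_1·q_1·(1 + 5) = I.
Demand: q_1*(p_1,p_2,I) = 1/6·I/p_1 and q_2* = 5/6·I/p_2.
At p_1=4.45, p_2=25.76, I=310: q_2* = 5/6·310/25.76 = 10.0285.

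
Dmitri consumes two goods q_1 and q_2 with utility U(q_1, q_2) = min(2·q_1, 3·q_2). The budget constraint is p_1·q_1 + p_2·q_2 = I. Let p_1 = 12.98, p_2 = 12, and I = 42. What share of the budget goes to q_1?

Leontief preferences: the optimum is at the kink where q_1/3 = q_2/2, i.e. q_2 = (2/3)·q_1.
Budget: p_1·q_1 + p_2·(2/3)·q_1 = I, so (3·p_1 + 2·p_2)·q_1 = 3·I.
Demand: q_1*(p_1,p_2,I) = 3·I/(3·p_1 + 2·p_2), q_2* = 2·I/(3·p_1 + 2·p_2).
Here 3·12.98 + 2·12 = 62.94, giving q_1* = 2.0019 and q_2* = 1.3346.
Expenditure on q_1: 12.98·2.0019 = 25.9847; share = 0.6187.

share on q_1 = 0.6187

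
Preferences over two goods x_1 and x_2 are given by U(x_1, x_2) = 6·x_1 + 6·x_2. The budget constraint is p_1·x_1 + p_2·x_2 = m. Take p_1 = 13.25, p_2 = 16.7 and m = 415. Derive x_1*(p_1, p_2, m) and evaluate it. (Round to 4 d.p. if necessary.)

Perfect substitutes: compare marginal utility per dollar. 6/p_1 vs 6/p_2 → 0.4528 vs 0.3593.
x_1 gives more utility per dollar, so spend all income on x_1: x_1* = m/p_1, x_2* = 0.
Numerically: x_1* = 31.3208, x_2* = 0.

x_1* = 31.3208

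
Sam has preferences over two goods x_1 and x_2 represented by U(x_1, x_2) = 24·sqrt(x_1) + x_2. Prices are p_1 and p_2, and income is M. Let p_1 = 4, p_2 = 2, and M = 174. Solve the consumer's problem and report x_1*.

MU_x_1 = 12/√x_1, MU_x_2 = 1. Tangency: 12/√x_1 = p_1/p_2.
Solve: √x_1 = 12·p_2/p_1, so x_1*(p_1,p_2) = (12·p_2/p_1)², and x_2* = (M − p_1·x_1*)/p_2.
Plugging in: x_1* = (12·2/4)² = 36.

x_1* = 36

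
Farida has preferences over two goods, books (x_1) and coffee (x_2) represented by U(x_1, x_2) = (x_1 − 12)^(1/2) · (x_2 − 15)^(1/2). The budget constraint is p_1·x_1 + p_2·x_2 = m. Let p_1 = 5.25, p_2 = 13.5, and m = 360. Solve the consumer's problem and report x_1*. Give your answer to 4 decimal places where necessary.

x_1* = 21

Let x_1' = x_1−12, x_2' = x_2−15. MRS = x_2'/x_1' = p_1/p_2.
Substituting into the budget: x_1* = 12 + 0.5·(m − 12·p_1 − 15·p_2)/p_1, and x_2* = 15 + 0.5·(…)/p_2.
Discretionary income = 360 − 12·5.25 − 15·13.5 = 94.5; x_1* = 12 + 0.5·94.5/5.25 = 21.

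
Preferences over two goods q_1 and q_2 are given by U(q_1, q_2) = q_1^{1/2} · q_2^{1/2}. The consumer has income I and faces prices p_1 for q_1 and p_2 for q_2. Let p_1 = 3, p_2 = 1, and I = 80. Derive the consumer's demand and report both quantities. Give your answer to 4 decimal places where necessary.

Demand: q_1*(p_1,p_2,I) = 0.5·I/p_1 and q_2* = 0.5·I/p_2.
At p_1=3, p_2=1, I=80: q_1* = 0.5·80/3 = 13.3333, q_2* = 40.

q_1* = 13.3333, q_2* = 40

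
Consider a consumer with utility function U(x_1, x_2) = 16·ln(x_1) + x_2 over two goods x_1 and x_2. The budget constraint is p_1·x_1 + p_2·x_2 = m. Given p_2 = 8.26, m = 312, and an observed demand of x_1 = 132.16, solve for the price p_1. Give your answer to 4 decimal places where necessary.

p_1 = 1

Set MRS = p_1/p_2: (16/x_1)/1 = p_1/p_2.
So x_1*(p_1,p_2) = 16·p_2/p_1, independent of income; and x_2* = (m − 16·p_2)/p_2.
Set x_1* = 132.16 in the demand function and solve for p_1: p_1 = 1.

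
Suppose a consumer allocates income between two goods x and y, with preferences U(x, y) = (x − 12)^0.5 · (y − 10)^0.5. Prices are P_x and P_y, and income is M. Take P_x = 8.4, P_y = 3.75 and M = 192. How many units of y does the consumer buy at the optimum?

This is Cobb-Douglas in (x−12, y−10): tangency gives 0.5·P_y·(y−10) = 0.5·P_x·(x−12).
After buying the subsistence bundle (12, 10), a share 0.5 of the remaining income goes to x: x* = 12 + 0.5·(M − 12P_x − 10P_y)/P_x.
Discretionary income = 192 − 12·8.4 − 10·3.75 = 53.7; y* = 10 + 0.5·53.7/3.75 = 17.16.

y* = 17.16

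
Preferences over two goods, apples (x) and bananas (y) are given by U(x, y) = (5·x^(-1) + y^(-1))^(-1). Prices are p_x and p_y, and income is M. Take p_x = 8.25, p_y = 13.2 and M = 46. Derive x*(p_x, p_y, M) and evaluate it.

From the CES first-order condition, 5·(y/x)^(2) = p_x/p_y.
Hence y/x = ((1/5)·p_x/p_y)^(1/(2)), i.e. raised to the 0.5 power.
Substitute y = (y/x)·x into the budget: x* = M/(p_x + p_y·(y/x)).
Numerically y/x = 0.353553, so x* = 46/(8.25 + 13.2·0.353553) = 3.5612.

x* = 3.5612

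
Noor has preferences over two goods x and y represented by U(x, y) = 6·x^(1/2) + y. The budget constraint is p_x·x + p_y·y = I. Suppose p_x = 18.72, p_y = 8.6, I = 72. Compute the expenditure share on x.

Plugging in: x* = (3·8.6/18.72)² = 1.8994, y* = 4.2375.
Expenditure on x: 18.72·1.8994 = 35.5577; share = 0.4939.

share on x = 0.4939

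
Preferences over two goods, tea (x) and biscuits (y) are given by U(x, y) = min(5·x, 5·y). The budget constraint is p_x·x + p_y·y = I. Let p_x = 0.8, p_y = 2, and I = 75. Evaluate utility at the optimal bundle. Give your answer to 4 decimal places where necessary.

V = 133.9286

Leontief preferences: the optimum is at the kink where x/5 = y/5, i.e. y = x.
Budget: p_x·x + p_y·x = I, so (5·p_x + 5·p_y)·x = 5·I.
Demand: x*(p_x,p_y,I) = 5·I/(5·p_x + 5·p_y), y* = 5·I/(5·p_x + 5·p_y).
Here 5·0.8 + 5·2 = 14, giving x* = 26.7857 and y* = 26.7857.
Utility at the optimum: U(26.7857, 26.7857) = 133.9286.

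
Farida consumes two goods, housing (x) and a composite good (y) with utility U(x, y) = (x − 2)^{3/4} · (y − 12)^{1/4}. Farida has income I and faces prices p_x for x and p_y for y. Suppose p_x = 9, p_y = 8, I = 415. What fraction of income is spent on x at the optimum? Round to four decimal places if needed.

After buying the subsistence bundle (2, 12), a share 0.75 of the remaining income goes to x: x* = 2 + 0.75·(I − 2p_x − 12p_y)/p_x.
Discretionary income = 415 − 2·9 − 12·8 = 301; x* = 2 + 0.75·301/9 = 27.0833; y* = 12 + 0.25·301/8 = 21.4062.
Expenditure on x: 9·27.0833 = 243.75; share = 0.5873.

share on x = 0.5873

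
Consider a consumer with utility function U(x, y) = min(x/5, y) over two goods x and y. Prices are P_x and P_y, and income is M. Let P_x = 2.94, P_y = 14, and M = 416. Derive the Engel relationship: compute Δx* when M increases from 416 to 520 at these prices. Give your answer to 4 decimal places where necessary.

Δx* = 18.1185

Leontief preferences: the optimum is at the kink where x/5 = y/1, i.e. y = (1/5)·x.
Budget: P_x·x + P_y·(1/5)·x = M, so (5·P_x + P_y)·x = 5·M.
Demand: x*(P_x,P_y,M) = 5·M/(5·P_x + P_y), y* = M/(5·P_x + P_y).
Here 5·2.94 + 14 = 28.7, giving x* = 72.4739.
At M' = 520: x* = 90.5923. Change: 90.5923 − 72.4739 = 18.1185.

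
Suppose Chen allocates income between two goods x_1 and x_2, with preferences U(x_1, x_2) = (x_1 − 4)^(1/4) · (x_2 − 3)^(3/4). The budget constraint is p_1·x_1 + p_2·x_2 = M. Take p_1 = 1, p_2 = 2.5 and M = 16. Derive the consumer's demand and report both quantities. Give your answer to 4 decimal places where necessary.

x_1* = 5.125, x_2* = 4.35

After buying the subsistence bundle (4, 3), a share 0.25 of the remaining income goes to x_1: x_1* = 4 + 0.25·(M − 4p_1 − 3p_2)/p_1.
Discretionary income = 16 − 4·1 − 3·2.5 = 4.5; x_1* = 4 + 0.25·4.5/1 = 5.125; x_2* = 3 + 0.75·4.5/2.5 = 4.35.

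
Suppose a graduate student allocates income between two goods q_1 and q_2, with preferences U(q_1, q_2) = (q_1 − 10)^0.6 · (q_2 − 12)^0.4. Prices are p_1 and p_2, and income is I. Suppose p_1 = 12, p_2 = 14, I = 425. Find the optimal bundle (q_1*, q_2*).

q_1* = 16.85, q_2* = 15.9143

This is Cobb-Douglas in (q_1−10, q_2−12): tangency gives 0.6·p_2·(q_2−12) = 0.4·p_1·(q_1−10).
After buying the subsistence bundle (10, 12), a share 0.6 of the remaining income goes to q_1: q_1* = 10 + 0.6·(I − 10p_1 − 12p_2)/p_1.
Discretionary income = 425 − 10·12 − 12·14 = 137; q_1* = 10 + 0.6·137/12 = 16.85; q_2* = 12 + 0.4·137/14 = 15.9143.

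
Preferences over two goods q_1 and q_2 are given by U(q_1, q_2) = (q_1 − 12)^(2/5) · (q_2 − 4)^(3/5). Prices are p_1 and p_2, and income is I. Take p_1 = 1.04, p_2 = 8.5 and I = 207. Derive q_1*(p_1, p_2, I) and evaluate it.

This is Cobb-Douglas in (q_1−12, q_2−4): tangency gives 0.4·p_2·(q_2−4) = 0.6·p_1·(q_1−12).
Substituting into the budget: q_1* = 12 + 0.4·(I − 12·p_1 − 4·p_2)/p_1, and q_2* = 4 + 0.6·(…)/p_2.
Discretionary income = 207 − 12·1.04 − 4·8.5 = 160.52; q_1* = 12 + 0.4·160.52/1.04 = 73.7385.

q_1* = 73.7385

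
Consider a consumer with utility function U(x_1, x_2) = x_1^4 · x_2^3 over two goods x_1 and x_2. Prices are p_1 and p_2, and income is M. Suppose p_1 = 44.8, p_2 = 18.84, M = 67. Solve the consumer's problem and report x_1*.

The MRS is (4/3)·x_2/x_1. Set MRS = p_1/p_2.
So 4·p_2·x_2 = 3·p_1·x_1; combined with the budget, a share 4/7 of income goes to x_1.
Demand: x_1*(p_1,p_2,M) = 4/7·M/p_1 and x_2* = 3/7·M/p_2.
At p_1=44.8, p_2=18.84, M=67: x_1* = 4/7·67/44.8 = 0.8546.

x_1* = 0.8546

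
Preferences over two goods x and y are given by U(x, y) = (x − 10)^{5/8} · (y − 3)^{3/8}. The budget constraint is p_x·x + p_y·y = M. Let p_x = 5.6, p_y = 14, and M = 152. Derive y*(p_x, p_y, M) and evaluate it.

y* = 4.4464

Let x' = x−10, y' = y−3. MRS = (5/3)·y'/x' = p_x/p_y.
Substituting into the budget: x* = 10 + 0.625·(M − 10·p_x − 3·p_y)/p_x, and y* = 3 + 0.375·(…)/p_y.
Discretionary income = 152 − 10·5.6 − 3·14 = 54; y* = 3 + 0.375·54/14 = 4.4464.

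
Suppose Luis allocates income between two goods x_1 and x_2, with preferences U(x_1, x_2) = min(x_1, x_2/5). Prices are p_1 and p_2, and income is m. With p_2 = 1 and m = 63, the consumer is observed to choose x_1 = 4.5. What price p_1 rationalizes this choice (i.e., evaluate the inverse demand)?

With perfect complements, no substitution: consume in ratio x_1:x_2 = 1:5.
Budget: p_1·x_1 + p_2·5·x_1 = m, so (p_1 + 5·p_2)·x_1 = m.
Demand: x_1*(p_1,p_2,m) = m/(p_1 + 5·p_2), x_2* = 5·m/(p_1 + 5·p_2).
Set x_1* = 4.5 in the demand function and solve for p_1: p_1 = 9.

p_1 = 9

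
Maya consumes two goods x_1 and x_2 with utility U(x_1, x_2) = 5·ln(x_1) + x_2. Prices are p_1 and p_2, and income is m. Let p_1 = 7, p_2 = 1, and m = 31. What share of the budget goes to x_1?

share on x_1 = 0.1613

So x_1*(p_1,p_2) = 5·p_2/p_1, independent of income; and x_2* = (m − 5·p_2)/p_2.
At the given prices: x_1* = 5·1/7 = 0.7143, and x_2* = 26.
Expenditure on x_1: 7·0.7143 = 5; share = 0.1613.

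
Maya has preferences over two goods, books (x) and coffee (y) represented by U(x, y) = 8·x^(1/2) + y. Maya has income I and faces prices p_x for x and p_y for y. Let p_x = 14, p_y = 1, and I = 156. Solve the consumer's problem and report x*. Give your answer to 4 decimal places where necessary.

x* = 0.0816

Set MRS = p_x/p_y: 4·x^(−1/2) = p_x/p_y.
Solve: √x = 4·p_y/p_x, so x*(p_x,p_y) = (4·p_y/p_x)², and y* = (I − p_x·x*)/p_y.
Plugging in: x* = (4·1/14)² = 0.0816.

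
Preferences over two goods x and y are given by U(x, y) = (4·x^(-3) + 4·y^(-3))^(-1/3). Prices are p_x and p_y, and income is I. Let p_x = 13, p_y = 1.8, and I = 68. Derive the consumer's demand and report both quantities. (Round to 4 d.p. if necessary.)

x* = 4.2631, y* = 6.9887

Substitute y = (y/x)·x into the budget: x* = I/(p_x + p_y·(y/x)).
Numerically y/x = 1.639335, so x* = 68/(13 + 1.8·1.639335) = 4.2631 and y* = 1.639335·4.2631 = 6.9887.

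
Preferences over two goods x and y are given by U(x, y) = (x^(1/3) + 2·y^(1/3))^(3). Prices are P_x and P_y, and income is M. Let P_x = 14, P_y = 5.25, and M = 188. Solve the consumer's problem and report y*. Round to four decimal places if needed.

y* = 29.4364

Substitute y = (y/x)·x into the budget: x* = M/(P_x + P_y·(y/x)).
Numerically y/x = 12.316806, so x* = 188/(14 + 5.25·12.316806) = 2.3899 and y* = 12.316806·2.3899 = 29.4364.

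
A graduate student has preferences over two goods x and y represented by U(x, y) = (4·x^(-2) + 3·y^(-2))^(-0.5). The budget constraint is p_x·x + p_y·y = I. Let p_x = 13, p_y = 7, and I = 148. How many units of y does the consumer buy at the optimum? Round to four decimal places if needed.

Substitute y = (y/x)·x into the budget: x* = I/(p_x + p_y·(y/x)).
Numerically y/x = 1.116783, so x* = 148/(13 + 7·1.116783) = 7.1094 and y* = 1.116783·7.1094 = 7.9397.

y* = 7.9397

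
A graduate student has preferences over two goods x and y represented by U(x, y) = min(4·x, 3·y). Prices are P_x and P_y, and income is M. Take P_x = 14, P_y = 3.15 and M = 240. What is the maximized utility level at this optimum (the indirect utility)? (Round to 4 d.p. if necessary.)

V = 52.7473

Demand: x*(P_x,P_y,M) = 3·M/(3·P_x + 4·P_y), y* = 4·M/(3·P_x + 4·P_y).
Here 3·14 + 4·3.15 = 54.6, giving x* = 13.1868 and y* = 17.5824.
Utility at the optimum: U(13.1868, 17.5824) = 52.7473.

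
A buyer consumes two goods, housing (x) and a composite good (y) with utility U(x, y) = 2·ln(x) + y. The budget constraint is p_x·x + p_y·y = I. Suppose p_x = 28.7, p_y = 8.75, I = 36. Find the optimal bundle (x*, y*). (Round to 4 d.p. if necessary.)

x* = 0.6098, y* = 2.1143

So x*(p_x,p_y) = 2·p_y/p_x, independent of income; and y* = (I − 2·p_y)/p_y.
At the given prices: x* = 2·8.75/28.7 = 0.6098, and y* = 2.1143.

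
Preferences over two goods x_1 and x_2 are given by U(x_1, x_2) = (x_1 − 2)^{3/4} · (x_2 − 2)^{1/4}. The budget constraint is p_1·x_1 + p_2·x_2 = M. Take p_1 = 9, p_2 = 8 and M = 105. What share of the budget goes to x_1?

share on x_1 = 0.6786

Let x_1' = x_1−2, x_2' = x_2−2. MRS = 3·x_2'/x_1' = p_1/p_2.
After buying the subsistence bundle (2, 2), a share 0.75 of the remaining income goes to x_1: x_1* = 2 + 0.75·(M − 2p_1 − 2p_2)/p_1.
Discretionary income = 105 − 2·9 − 2·8 = 71; x_1* = 2 + 0.75·71/9 = 7.9167; x_2* = 2 + 0.25·71/8 = 4.2188.
Expenditure on x_1: 9·7.9167 = 71.25; share = 0.6786.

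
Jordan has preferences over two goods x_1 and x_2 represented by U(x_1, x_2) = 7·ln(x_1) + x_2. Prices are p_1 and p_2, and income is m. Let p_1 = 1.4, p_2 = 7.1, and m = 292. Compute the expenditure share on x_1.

share on x_1 = 0.1702

MU_x_1 = 7/x_1, MU_x_2 = 1. Tangency: 7/x_1 = p_1/p_2.
So x_1*(p_1,p_2) = 7·p_2/p_1, independent of income; and x_2* = (m − 7·p_2)/p_2.
At the given prices: x_1* = 7·7.1/1.4 = 35.5, and x_2* = 34.1268.
Expenditure on x_1: 1.4·35.5 = 49.7; share = 0.1702.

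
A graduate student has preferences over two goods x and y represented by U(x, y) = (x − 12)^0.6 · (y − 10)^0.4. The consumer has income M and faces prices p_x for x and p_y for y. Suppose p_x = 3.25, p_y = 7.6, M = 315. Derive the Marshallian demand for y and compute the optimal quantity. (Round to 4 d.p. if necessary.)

Let x' = x−12, y' = y−10. MRS = (3/2)·y'/x' = p_x/p_y.
Substituting into the budget: x* = 12 + 0.6·(M − 12·p_x − 10·p_y)/p_x, and y* = 10 + 0.4·(…)/p_y.
Discretionary income = 315 − 12·3.25 − 10·7.6 = 200; y* = 10 + 0.4·200/7.6 = 20.5263.

y* = 20.5263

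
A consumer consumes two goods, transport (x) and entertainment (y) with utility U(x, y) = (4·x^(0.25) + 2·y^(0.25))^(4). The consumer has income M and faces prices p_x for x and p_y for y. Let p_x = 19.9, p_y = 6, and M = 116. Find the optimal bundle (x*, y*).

MRS = MU_x/MU_y = 2·(y/x)^(0.75). Set equal to p_x/p_y.
Hence y/x = ((1/2)·p_x/p_y)^(1/(0.75)), i.e. raised to the 4/3 power.
Substitute y = (y/x)·x into the budget: x* = M/(p_x + p_y·(y/x)).
Numerically y/x = 1.962889, so x* = 116/(19.9 + 6·1.962889) = 3.6619 and y* = 1.962889·3.6619 = 7.188.

x* = 3.6619, y* = 7.188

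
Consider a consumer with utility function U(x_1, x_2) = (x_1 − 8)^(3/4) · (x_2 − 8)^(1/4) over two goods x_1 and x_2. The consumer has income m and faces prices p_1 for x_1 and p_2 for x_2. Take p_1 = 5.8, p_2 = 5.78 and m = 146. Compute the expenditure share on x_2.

share on x_2 = 0.4081

This is Cobb-Douglas in (x_1−8, x_2−8): tangency gives 0.75·p_2·(x_2−8) = 0.25·p_1·(x_1−8).
After buying the subsistence bundle (8, 8), a share 0.75 of the remaining income goes to x_1: x_1* = 8 + 0.75·(m − 8p_1 − 8p_2)/p_1.
Discretionary income = 146 − 8·5.8 − 8·5.78 = 53.36; x_1* = 8 + 0.75·53.36/5.8 = 14.9; x_2* = 8 + 0.25·53.36/5.78 = 10.308.
Expenditure on x_2: 5.78·10.308 = 59.58; share = 0.4081.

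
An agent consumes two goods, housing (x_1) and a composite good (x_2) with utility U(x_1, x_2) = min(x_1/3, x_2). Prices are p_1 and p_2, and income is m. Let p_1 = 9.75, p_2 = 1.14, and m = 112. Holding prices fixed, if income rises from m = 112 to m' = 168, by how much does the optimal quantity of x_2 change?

Δx_2* = 1.8427

Leontief preferences: the optimum is at the kink where x_1/3 = x_2/1, i.e. x_2 = (1/3)·x_1.
Budget: p_1·x_1 + p_2·(1/3)·x_1 = m, so (3·p_1 + p_2)·x_1 = 3·m.
Demand: x_1*(p_1,p_2,m) = 3·m/(3·p_1 + p_2), x_2* = m/(3·p_1 + p_2).
Here 3·9.75 + 1.14 = 30.39, giving x_2* = 3.6854.
At m' = 168: x_2* = 5.5281. Change: 5.5281 − 3.6854 = 1.8427.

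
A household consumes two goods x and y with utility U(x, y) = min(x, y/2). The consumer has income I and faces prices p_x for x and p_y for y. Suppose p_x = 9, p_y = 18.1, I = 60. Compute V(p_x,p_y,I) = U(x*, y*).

Leontief preferences: the optimum is at the kink where x/1 = y/2, i.e. y = 2·x.
Budget: p_x·x + p_y·2·x = I, so (p_x + 2·p_y)·x = I.
Demand: x*(p_x,p_y,I) = I/(p_x + 2·p_y), y* = 2·I/(p_x + 2·p_y).
Here 9 + 2·18.1 = 45.2, giving x* = 1.3274 and y* = 2.6549.
Utility at the optimum: U(1.3274, 2.6549) = 1.3274.

V = 1.3274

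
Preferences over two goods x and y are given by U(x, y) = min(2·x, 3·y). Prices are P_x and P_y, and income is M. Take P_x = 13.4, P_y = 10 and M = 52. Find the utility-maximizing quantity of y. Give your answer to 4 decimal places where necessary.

y* = 1.7276

Leontief preferences: the optimum is at the kink where x/3 = y/2, i.e. y = (2/3)·x.
Budget: P_x·x + P_y·(2/3)·x = M, so (3·P_x + 2·P_y)·x = 3·M.
Demand: x*(P_x,P_y,M) = 3·M/(3·P_x + 2·P_y), y* = 2·M/(3·P_x + 2·P_y).
Here 3·13.4 + 2·10 = 60.2, giving y* = 1.7276.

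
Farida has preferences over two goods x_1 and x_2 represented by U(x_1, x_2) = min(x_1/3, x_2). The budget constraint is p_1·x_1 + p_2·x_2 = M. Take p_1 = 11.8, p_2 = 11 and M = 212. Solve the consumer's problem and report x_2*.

x_2* = 4.569

With perfect complements, no substitution: consume in ratio x_1:x_2 = 3:1.
Budget: p_1·x_1 + p_2·(1/3)·x_1 = M, so (3·p_1 + p_2)·x_1 = 3·M.
Demand: x_1*(p_1,p_2,M) = 3·M/(3·p_1 + p_2), x_2* = M/(3·p_1 + p_2).
Here 3·11.8 + 11 = 46.4, giving x_2* = 4.569.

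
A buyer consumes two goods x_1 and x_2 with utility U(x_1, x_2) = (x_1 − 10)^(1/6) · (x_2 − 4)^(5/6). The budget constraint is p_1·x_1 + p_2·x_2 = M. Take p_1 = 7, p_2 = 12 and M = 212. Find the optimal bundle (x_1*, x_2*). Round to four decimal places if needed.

x_1* = 12.2381, x_2* = 10.5278

This is Cobb-Douglas in (x_1−10, x_2−4): tangency gives 1/6·p_2·(x_2−4) = 5/6·p_1·(x_1−10).
After buying the subsistence bundle (10, 4), a share 1/6 of the remaining income goes to x_1: x_1* = 10 + 1/6·(M − 10p_1 − 4p_2)/p_1.
Discretionary income = 212 − 10·7 − 4·12 = 94; x_1* = 10 + 1/6·94/7 = 12.2381; x_2* = 4 + 5/6·94/12 = 10.5278.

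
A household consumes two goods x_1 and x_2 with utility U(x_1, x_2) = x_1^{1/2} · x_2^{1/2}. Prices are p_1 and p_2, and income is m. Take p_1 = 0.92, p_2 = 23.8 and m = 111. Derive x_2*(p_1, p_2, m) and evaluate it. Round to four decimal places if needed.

Tangency: MRS = x_2/x_1 = p_1/p_2.
Rearranging, p_2·x_2 = p_1·x_1. Substituting into the budget gives p_1·x_1·(1 + 1) = m.
Demand: x_1*(p_1,p_2,m) = 0.5·m/p_1 and x_2* = 0.5·m/p_2.
At p_1=0.92, p_2=23.8, m=111: x_2* = 0.5·111/23.8 = 2.3319.

x_2* = 2.3319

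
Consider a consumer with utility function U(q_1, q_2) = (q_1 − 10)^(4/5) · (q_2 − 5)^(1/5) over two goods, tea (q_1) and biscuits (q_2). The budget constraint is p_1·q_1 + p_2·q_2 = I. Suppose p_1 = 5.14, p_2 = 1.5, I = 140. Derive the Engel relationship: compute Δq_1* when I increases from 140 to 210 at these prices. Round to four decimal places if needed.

Δq_1* = 10.8949

Let q_1' = q_1−10, q_2' = q_2−5. MRS = 4·q_2'/q_1' = p_1/p_2.
After buying the subsistence bundle (10, 5), a share 0.8 of the remaining income goes to q_1: q_1* = 10 + 0.8·(I − 10p_1 − 5p_2)/p_1.
Discretionary income = 140 − 10·5.14 − 5·1.5 = 81.1; q_1* = 10 + 0.8·81.1/5.14 = 22.6226.
At I' = 210: q_1* = 33.5175. Change: 33.5175 − 22.6226 = 10.8949.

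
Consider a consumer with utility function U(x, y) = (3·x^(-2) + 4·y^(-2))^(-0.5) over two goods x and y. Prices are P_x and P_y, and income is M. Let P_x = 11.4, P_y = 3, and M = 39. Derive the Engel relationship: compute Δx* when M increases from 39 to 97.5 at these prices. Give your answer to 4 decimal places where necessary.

MRS = MU_x/MU_y = (3/4)·(y/x)^(3). Set equal to P_x/P_y.
Hence y/x = ((4/3)·P_x/P_y)^(1/(3)), i.e. raised to the 1/3 power.
With the ratio pinned down, the budget gives x* = M/(P_x + P_y·(y/x)) and y* = (y/x)·x*.
Numerically y/x = 1.717542, so x* = 39/(11.4 + 3·1.717542) = 2.3561.
At M' = 97.5: x* = 5.8903. Change: 5.8903 − 2.3561 = 3.5342.

Δx* = 3.5342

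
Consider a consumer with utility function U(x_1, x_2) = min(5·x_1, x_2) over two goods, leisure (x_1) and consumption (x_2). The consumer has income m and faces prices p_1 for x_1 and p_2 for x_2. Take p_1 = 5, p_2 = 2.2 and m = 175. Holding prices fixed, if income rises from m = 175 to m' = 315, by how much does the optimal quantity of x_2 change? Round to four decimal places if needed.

With perfect complements, no substitution: consume in ratio x_1:x_2 = 1:5.
Budget: p_1·x_1 + p_2·5·x_1 = m, so (p_1 + 5·p_2)·x_1 = m.
Demand: x_1*(p_1,p_2,m) = m/(p_1 + 5·p_2), x_2* = 5·m/(p_1 + 5·p_2).
Here 5 + 5·2.2 = 16, giving x_2* = 54.6875.
At m' = 315: x_2* = 98.4375. Change: 98.4375 − 54.6875 = 43.75.

Δx_2* = 43.75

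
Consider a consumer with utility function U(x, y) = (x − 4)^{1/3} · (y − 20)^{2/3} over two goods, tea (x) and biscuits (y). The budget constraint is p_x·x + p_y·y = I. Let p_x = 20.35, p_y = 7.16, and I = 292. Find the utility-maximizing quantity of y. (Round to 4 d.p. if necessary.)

Let x' = x−4, y' = y−20. MRS = (1/2)·y'/x' = p_x/p_y.
After buying the subsistence bundle (4, 20), a share 1/3 of the remaining income goes to x: x* = 4 + 1/3·(I − 4p_x − 20p_y)/p_x.
Discretionary income = 292 − 4·20.35 − 20·7.16 = 67.4; y* = 20 + 2/3·67.4/7.16 = 26.2756.

y* = 26.2756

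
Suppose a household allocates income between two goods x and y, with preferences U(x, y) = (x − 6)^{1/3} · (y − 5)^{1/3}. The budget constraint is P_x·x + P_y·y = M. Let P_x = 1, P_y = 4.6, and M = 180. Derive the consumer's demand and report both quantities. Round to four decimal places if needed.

MRS = (y−5)/(x−6). Tangency with P_x/P_y gives y−5 = (P_x/P_y)·(x−6).
After buying the subsistence bundle (6, 5), a share 0.5 of the remaining income goes to x: x* = 6 + 0.5·(M − 6P_x − 5P_y)/P_x.
Discretionary income = 180 − 6·1 − 5·4.6 = 151; x* = 6 + 0.5·151/1 = 81.5; y* = 5 + 0.5·151/4.6 = 21.413.

x* = 81.5, y* = 21.413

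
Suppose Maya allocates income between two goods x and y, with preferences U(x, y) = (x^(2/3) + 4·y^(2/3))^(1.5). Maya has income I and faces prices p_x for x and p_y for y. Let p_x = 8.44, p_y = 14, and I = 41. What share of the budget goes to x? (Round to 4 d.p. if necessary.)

share on x = 0.0412

From the CES first-order condition, (1/4)·(y/x)^(1/3) = p_x/p_y.
Solve for the ratio: y/x = [4·p_x/p_y]^(3).
With the ratio pinned down, the budget gives x* = I/(p_x + p_y·(y/x)) and y* = (y/x)·x*.
Numerically y/x = 14.022428, so x* = 41/(8.44 + 14·14.022428) = 0.2002 and y* = 14.022428·0.2002 = 2.8079.
Expenditure on x: 8.44·0.2002 = 1.69; share = 0.0412.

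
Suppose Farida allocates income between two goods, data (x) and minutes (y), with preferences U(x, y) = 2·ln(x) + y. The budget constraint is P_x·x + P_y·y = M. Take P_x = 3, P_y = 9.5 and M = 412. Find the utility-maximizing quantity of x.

So x*(P_x,P_y) = 2·P_y/P_x, independent of income; and y* = (M − 2·P_y)/P_y.
At the given prices: x* = 2·9.5/3 = 6.3333.

x* = 6.3333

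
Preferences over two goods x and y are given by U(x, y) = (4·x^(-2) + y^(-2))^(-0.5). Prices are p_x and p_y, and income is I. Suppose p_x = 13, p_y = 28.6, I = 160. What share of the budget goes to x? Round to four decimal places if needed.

share on x = 0.4841

MU_x ∝ 4·x^(-3), MU_y ∝ y^(-3), so MRS = 4·(y/x)^(3) = p_x/p_y.
Hence y/x = ((1/4)·p_x/p_y)^(1/(3)), i.e. raised to the 1/3 power.
Substitute y = (y/x)·x into the budget: x* = I/(p_x + p_y·(y/x)).
Numerically y/x = 0.484365, so x* = 160/(13 + 28.6·0.484365) = 5.9584 and y* = 0.484365·5.9584 = 2.886.
Expenditure on x: 13·5.9584 = 77.4592; share = 0.4841.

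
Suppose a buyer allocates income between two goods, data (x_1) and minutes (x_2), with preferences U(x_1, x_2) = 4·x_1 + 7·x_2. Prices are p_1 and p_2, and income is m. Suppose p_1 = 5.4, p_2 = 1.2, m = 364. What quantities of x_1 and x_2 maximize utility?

x_1* = 0, x_2* = 303.3333

Perfect substitutes: compare marginal utility per dollar. 4/p_1 vs 7/p_2 → 0.7407 vs 5.8333.
x_2 gives more utility per dollar, so spend all income on x_2: x_2* = m/p_2, x_1* = 0.
Numerically: x_1* = 0, x_2* = 303.3333.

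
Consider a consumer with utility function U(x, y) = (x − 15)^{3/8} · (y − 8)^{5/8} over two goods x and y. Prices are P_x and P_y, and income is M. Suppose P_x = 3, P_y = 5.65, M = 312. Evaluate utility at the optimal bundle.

V = 25.6861

Let x' = x−15, y' = y−8. MRS = (3/5)·y'/x' = P_x/P_y.
Substituting into the budget: x* = 15 + 0.375·(M − 15·P_x − 8·P_y)/P_x, and y* = 8 + 0.625·(…)/P_y.
Discretionary income = 312 − 15·3 − 8·5.65 = 221.8; x* = 15 + 0.375·221.8/3 = 42.725; y* = 8 + 0.625·221.8/5.65 = 32.5354.
Utility at the optimum: U(42.725, 32.5354) = 25.6861.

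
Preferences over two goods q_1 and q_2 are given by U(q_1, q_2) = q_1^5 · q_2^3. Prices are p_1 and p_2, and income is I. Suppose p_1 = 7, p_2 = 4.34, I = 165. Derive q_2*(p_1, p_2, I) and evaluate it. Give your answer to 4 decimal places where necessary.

q_2* = 14.2569

MU_q_1/MU_q_2 = (5·q_2)/(3·q_1); tangency sets this equal to p_1/p_2.
Rearranging, p_2·q_2 = (3/5)·p_1·q_1. Substituting into the budget gives p_1·q_1·(1 + (3/5)) = I.
Demand: q_1*(p_1,p_2,I) = 0.625·I/p_1 and q_2* = 0.375·I/p_2.
At p_1=7, p_2=4.34, I=165: q_2* = 0.375·165/4.34 = 14.2569.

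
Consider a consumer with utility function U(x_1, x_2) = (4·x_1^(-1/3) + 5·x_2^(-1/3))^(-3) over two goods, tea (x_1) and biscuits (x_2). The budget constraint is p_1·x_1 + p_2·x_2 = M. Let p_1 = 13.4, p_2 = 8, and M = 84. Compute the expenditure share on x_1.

From the CES first-order condition, (4/5)·(x_2/x_1)^(4/3) = p_1/p_2.
Hence x_2/x_1 = ((5/4)·p_1/p_2)^(1/(4/3)), i.e. raised to the 0.75 power.
With the ratio pinned down, the budget gives x_1* = M/(p_1 + p_2·(x_2/x_1)) and x_2* = (x_2/x_1)·x_1*.
Numerically x_2/x_1 = 1.740579, so x_1* = 84/(13.4 + 8·1.740579) = 3.0741 and x_2* = 1.740579·3.0741 = 5.3508.
Expenditure on x_1: 13.4·3.0741 = 41.1936; share = 0.4904.

share on x_1 = 0.4904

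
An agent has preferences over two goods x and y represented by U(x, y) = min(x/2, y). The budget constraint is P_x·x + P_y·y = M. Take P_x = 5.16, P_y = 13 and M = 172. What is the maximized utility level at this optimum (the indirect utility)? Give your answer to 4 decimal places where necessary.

With perfect complements, no substitution: consume in ratio x:y = 2:1.
Budget: P_x·x + P_y·(1/2)·x = M, so (2·P_x + P_y)·x = 2·M.
Demand: x*(P_x,P_y,M) = 2·M/(2·P_x + P_y), y* = M/(2·P_x + P_y).
Here 2·5.16 + 13 = 23.32, giving x* = 14.7513 and y* = 7.3756.
Utility at the optimum: U(14.7513, 7.3756) = 7.3756.

V = 7.3756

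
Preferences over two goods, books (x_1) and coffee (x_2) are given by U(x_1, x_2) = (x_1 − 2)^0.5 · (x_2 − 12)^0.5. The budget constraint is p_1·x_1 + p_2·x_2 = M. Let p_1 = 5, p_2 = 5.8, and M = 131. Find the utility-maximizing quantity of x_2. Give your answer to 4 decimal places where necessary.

x_2* = 16.431

Let x_1' = x_1−2, x_2' = x_2−12. MRS = x_2'/x_1' = p_1/p_2.
After buying the subsistence bundle (2, 12), a share 0.5 of the remaining income goes to x_1: x_1* = 2 + 0.5·(M − 2p_1 − 12p_2)/p_1.
Discretionary income = 131 − 2·5 − 12·5.8 = 51.4; x_2* = 12 + 0.5·51.4/5.8 = 16.431.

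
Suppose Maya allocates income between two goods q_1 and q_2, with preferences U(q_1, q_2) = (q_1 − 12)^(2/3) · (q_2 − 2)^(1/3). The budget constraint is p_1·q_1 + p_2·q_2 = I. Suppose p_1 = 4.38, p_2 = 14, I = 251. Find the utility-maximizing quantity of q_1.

After buying the subsistence bundle (12, 2), a share 2/3 of the remaining income goes to q_1: q_1* = 12 + 2/3·(I − 12p_1 − 2p_2)/p_1.
Discretionary income = 251 − 12·4.38 − 2·14 = 170.44; q_1* = 12 + 2/3·170.44/4.38 = 37.9422.

q_1* = 37.9422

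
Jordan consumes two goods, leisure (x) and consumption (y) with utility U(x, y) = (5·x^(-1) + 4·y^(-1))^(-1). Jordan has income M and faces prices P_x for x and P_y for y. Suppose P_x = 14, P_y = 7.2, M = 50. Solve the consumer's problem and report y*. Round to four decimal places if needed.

MU_x ∝ 5·x^(-2), MU_y ∝ 4·y^(-2), so MRS = (5/4)·(y/x)^(2) = P_x/P_y.
Hence y/x = ((4/5)·P_x/P_y)^(1/(2)), i.e. raised to the 0.5 power.
With the ratio pinned down, the budget gives x* = M/(P_x + P_y·(y/x)) and y* = (y/x)·x*.
Numerically y/x = 1.247219, so x* = 50/(14 + 7.2·1.247219) = 2.1758 and y* = 1.247219·2.1758 = 2.7137.

y* = 2.7137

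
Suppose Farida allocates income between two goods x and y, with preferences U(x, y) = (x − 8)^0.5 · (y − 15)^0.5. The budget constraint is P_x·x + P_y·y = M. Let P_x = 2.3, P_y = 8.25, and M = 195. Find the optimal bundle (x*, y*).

Substituting into the budget: x* = 8 + 0.5·(M − 8·P_x − 15·P_y)/P_x, and y* = 15 + 0.5·(…)/P_y.
Discretionary income = 195 − 8·2.3 − 15·8.25 = 52.85; x* = 8 + 0.5·52.85/2.3 = 19.4891; y* = 15 + 0.5·52.85/8.25 = 18.203.

x* = 19.4891, y* = 18.203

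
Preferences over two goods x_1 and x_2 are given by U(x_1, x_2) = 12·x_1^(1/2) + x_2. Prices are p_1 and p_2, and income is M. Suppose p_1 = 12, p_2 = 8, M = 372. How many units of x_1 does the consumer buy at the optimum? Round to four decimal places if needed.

x_1* = 16

MU_x_1 = 6/√x_1, MU_x_2 = 1. Tangency: 6/√x_1 = p_1/p_2.
Thus x_1* = (6·p_2/p_1)² — independent of M — with the rest of income spent on x_2.
Plugging in: x_1* = (6·8/12)² = 16.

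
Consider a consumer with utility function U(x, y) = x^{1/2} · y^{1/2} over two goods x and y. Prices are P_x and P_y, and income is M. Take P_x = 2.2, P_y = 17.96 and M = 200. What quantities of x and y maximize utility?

At P_x=2.2, P_y=17.96, M=200: x* = 0.5·200/2.2 = 45.4545, y* = 5.5679.

x* = 45.4545, y* = 5.5679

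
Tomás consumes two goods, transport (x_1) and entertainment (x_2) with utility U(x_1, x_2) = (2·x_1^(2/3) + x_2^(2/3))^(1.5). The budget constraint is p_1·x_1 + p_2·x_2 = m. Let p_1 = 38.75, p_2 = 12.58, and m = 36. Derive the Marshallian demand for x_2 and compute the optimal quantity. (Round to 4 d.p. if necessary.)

With the ratio pinned down, the budget gives x_1* = m/(p_1 + p_2·(x_2/x_1)) and x_2* = (x_2/x_1)·x_1*.
Numerically x_2/x_1 = 3.653282, so x_1* = 36/(38.75 + 12.58·3.653282) = 0.425 and x_2* = 3.653282·0.425 = 1.5526.

x_2* = 1.5526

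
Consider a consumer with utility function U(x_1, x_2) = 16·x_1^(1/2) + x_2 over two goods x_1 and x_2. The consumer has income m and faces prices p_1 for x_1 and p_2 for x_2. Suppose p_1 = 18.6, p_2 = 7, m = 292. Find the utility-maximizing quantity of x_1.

x_1* = 9.0646

Utility is quasi-linear in x_2; the FOC for x_1 is 8/√x_1 = p_1/p_2.
Thus x_1* = (8·p_2/p_1)² — independent of m — with the rest of income spent on x_2.
Plugging in: x_1* = (8·7/18.6)² = 9.0646.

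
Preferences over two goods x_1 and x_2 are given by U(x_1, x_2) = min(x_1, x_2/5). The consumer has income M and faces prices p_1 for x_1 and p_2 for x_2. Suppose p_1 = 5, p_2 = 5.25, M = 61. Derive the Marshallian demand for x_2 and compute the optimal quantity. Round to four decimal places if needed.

x_2* = 9.76

With perfect complements, no substitution: consume in ratio x_1:x_2 = 1:5.
Budget: p_1·x_1 + p_2·5·x_1 = M, so (p_1 + 5·p_2)·x_1 = M.
Demand: x_1*(p_1,p_2,M) = M/(p_1 + 5·p_2), x_2* = 5·M/(p_1 + 5·p_2).
Here 5 + 5·5.25 = 31.25, giving x_2* = 9.76.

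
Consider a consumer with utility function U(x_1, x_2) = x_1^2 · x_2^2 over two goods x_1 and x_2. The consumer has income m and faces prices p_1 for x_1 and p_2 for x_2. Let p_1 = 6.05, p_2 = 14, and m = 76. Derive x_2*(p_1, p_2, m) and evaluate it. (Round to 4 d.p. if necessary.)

x_2* = 2.7143

MU_x_1/MU_x_2 = (2·x_2)/(2·x_1); tangency sets this equal to p_1/p_2.
So 2·p_2·x_2 = 2·p_1·x_1; combined with the budget, a share 0.5 of income goes to x_1.
Demand: x_1*(p_1,p_2,m) = 0.5·m/p_1 and x_2* = 0.5·m/p_2.
At p_1=6.05, p_2=14, m=76: x_2* = 0.5·76/14 = 2.7143.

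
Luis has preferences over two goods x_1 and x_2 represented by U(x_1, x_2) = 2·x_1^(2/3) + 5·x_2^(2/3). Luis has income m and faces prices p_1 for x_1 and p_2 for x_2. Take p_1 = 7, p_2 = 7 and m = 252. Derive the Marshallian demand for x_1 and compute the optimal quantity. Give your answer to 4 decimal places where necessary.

From the CES first-order condition, (2/5)·(x_2/x_1)^(1/3) = p_1/p_2.
Solve for the ratio: x_2/x_1 = [(5/2)·p_1/p_2]^(3).
With the ratio pinned down, the budget gives x_1* = m/(p_1 + p_2·(x_2/x_1)) and x_2* = (x_2/x_1)·x_1*.
Numerically x_2/x_1 = 15.625, so x_1* = 252/(7 + 7·15.625) = 2.1654.

x_1* = 2.1654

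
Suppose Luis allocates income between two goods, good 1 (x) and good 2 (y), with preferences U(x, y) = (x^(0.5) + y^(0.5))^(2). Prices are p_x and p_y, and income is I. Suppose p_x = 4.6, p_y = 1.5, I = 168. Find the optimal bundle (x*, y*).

x* = 8.9808, y* = 84.459

From the CES first-order condition, (y/x)^(0.5) = p_x/p_y.
Solve for the ratio: y/x = [p_x/p_y]^(2).
With the ratio pinned down, the budget gives x* = I/(p_x + p_y·(y/x)) and y* = (y/x)·x*.
Numerically y/x = 9.404444, so x* = 168/(4.6 + 1.5·9.404444) = 8.9808 and y* = 9.404444·8.9808 = 84.459.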